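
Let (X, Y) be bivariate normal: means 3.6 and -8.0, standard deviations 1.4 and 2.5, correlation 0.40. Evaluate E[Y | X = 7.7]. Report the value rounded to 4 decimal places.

-5.0714

E[Y | X=x] = μ_Y + ρ(σ_Y/σ_X)(x − μ_X) for jointly normal variables.
E[Y | X=7.7] = -8.0 + (0.40)·(2.5/1.4)·(7.7 − (3.6)) = -8.0 + (0.71429)·(4.1) = -5.0714.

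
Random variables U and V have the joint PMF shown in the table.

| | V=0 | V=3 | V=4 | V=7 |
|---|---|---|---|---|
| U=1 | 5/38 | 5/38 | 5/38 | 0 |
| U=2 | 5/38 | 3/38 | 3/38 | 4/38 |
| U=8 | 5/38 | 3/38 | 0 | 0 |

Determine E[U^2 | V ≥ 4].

11/4

P(V ≥ 4) = 6/19.
Summing U^2·P(U=x,V=y) over the conditioning event gives 33/38.
E[U^2 | V ≥ 4] = (33/38) / (6/19) = 11/4.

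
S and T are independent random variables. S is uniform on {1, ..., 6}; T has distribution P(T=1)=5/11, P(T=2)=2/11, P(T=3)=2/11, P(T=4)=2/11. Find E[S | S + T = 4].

P(S + T = 4) = 3/22.
Summing S·P(x,y) over outcomes with S + T = 4 gives 7/22.
E[S | S + T = 4] = (7/22) / (3/22) = 7/3.

7/3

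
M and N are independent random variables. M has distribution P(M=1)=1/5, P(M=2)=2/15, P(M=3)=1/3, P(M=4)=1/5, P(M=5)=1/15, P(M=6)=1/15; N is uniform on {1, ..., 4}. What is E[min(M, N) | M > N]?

55/29

P(M > N) = 29/60.
Summing min(M,N)·P(x,y) over outcomes with M > N gives 11/12.
E[min(M, N) | M > N] = (11/12) / (29/60) = 55/29.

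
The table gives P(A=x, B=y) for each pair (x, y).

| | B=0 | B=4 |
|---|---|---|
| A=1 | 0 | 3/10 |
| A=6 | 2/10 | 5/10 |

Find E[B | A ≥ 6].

P(A ≥ 6) = 7/10.
Σ B·P over the event = 0·(2/10) + 4·(5/10) = 2.
E[B | A ≥ 6] = (2) / (7/10) = 20/7.

20/7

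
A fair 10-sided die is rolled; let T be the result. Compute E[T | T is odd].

5

Given T is odd, T is equally likely to be any of {1, 3, 5, 7, 9}.
E[T | T is odd] = (1 + 3 + 5 + 7 + 9) / 5 = 5.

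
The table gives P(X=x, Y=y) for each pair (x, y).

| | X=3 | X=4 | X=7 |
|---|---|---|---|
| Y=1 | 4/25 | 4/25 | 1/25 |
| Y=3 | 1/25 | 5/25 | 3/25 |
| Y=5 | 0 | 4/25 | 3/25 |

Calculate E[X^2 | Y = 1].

P(Y = 1) = 9/25.
Summing X^2·P(X=x,Y=y) over the conditioning event gives 149/25.
E[X^2 | Y = 1] = (149/25) / (9/25) = 149/9.

149/9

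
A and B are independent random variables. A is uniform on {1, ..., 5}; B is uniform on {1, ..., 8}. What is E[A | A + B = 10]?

Outcomes with A + B = 10: (2,8), (3,7), (4,6), (5,5), each with probability 1/40.
E[A | A + B = 10] = (2 + 3 + 4 + 5) / 4 = 7/2.

7/2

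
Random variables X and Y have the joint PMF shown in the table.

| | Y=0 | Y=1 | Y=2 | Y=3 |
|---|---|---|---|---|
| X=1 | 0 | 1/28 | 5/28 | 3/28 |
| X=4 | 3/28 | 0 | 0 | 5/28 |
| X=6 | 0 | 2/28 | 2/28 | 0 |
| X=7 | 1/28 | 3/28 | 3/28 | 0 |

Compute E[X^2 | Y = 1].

110/3

P(Y = 1) = 3/14.
Summing X^2·P(X=x,Y=y) over the conditioning event gives 55/7.
E[X^2 | Y = 1] = (55/7) / (3/14) = 110/3.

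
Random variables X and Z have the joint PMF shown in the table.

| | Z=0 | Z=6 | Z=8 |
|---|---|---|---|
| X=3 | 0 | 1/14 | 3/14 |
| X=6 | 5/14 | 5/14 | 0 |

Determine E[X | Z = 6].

11/2

P(Z = 6) = 3/7.
Σ X·P over the event = 3·(1/14) + 6·(5/14) = 33/14.
E[X | Z = 6] = (33/14) / (3/7) = 11/2.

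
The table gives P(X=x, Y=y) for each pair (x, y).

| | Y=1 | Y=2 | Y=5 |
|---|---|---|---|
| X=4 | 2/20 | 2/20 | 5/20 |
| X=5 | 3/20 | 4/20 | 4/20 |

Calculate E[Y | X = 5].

P(X = 5) = 11/20.
Σ Y·P over the event = 1·(3/20) + 2·(4/20) + 5·(4/20) = 31/20.
E[Y | X = 5] = (31/20) / (11/20) = 31/11.

31/11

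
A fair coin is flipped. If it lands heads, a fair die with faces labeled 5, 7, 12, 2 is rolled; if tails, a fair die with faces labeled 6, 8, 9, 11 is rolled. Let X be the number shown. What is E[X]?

15/2

E[X | heads] = (5+7+12+2)/4 = 13/2.
E[X | tails] = (6+8+9+11)/4 = 17/2.
By the law of total expectation,
E[X] = (1/2)·(13/2) + (1/2)·(17/2) = 15/2.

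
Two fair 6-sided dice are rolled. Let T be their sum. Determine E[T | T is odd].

P(T is odd) = 1/2.
Σ over the event: 3·1/18 + 5·1/9 + 7·1/6 + 9·1/9 + 11·1/18 = 7/2.
E[T | T is odd] = (7/2) / (1/2) = 7.

7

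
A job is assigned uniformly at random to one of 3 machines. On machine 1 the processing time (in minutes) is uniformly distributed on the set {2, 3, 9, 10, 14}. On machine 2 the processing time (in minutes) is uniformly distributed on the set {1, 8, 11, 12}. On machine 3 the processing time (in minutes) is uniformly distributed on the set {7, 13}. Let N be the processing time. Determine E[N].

E[N | machine 1] = (2+3+9+10+14)/5 = 38/5.
E[N | machine 2] = (1+8+11+12)/4 = 8.
E[N | machine 3] = (7+13)/2 = 10.
E[N] = (1/3)·(38/5) + (1/3)·(8) + (1/3)·(10) = 128/15.

128/15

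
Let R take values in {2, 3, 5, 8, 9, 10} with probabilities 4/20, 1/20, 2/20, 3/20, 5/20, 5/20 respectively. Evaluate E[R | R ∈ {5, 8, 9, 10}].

P(R ∈ {5, 8, 9, 10}) = 3/4.
Σ over the event: 5·1/10 + 8·3/20 + 9·1/4 + 10·1/4 = 129/20.
E[R | R ∈ {5, 8, 9, 10}] = (129/20) / (3/4) = 43/5.

43/5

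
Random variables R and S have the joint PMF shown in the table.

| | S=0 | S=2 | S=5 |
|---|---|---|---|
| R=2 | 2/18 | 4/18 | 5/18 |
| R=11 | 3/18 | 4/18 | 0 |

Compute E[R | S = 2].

13/2

P(S = 2) = 4/9.
Summing R·P(R=x,S=y) over the conditioning event gives 26/9.
E[R | S = 2] = (26/9) / (4/9) = 13/2.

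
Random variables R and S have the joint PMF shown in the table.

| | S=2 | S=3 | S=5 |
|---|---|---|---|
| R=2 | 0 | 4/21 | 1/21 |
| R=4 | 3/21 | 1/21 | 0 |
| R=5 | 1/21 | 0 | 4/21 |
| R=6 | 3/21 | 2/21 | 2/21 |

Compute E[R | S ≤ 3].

59/14

P(S ≤ 3) = 2/3.
Σ R·P over the event = 2·(4/21) + 4·(3/21) + 4·(1/21) + 5·(1/21) + 6·(3/21) + 6·(2/21) = 59/21.
E[R | S ≤ 3] = (59/21) / (2/3) = 59/14.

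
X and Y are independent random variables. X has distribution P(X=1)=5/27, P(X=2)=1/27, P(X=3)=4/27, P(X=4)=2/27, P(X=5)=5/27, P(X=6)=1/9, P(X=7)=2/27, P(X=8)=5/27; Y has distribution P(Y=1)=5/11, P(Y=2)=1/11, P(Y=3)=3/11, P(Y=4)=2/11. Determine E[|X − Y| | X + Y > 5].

729/199

P(X + Y > 5) = 199/297.
Summing |X−Y|·P(x,y) over outcomes with X + Y > 5 gives 27/11.
E[|X − Y| | X + Y > 5] = (27/11) / (199/297) = 729/199.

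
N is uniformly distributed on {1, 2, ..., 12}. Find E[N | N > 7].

Given N > 7, N is equally likely to be any of {8, 9, 10, 11, 12}.
E[N | N > 7] = (8 + 9 + 10 + 11 + 12) / 5 = 10.

10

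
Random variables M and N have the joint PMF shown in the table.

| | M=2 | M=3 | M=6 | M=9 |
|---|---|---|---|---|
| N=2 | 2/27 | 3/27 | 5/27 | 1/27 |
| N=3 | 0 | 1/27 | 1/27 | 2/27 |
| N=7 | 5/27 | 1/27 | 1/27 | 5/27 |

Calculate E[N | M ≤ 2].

P(M ≤ 2) = 7/27.
Σ N·P over the event = 2·(2/27) + 7·(5/27) = 13/9.
E[N | M ≤ 2] = (13/9) / (7/27) = 39/7.

39/7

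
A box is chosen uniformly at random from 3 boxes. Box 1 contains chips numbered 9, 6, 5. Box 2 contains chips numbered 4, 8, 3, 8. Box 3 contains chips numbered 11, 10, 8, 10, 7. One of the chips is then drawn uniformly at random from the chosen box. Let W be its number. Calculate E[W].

1297/180

E[W | box 1] = (9+6+5)/3 = 20/3.
E[W | box 2] = (4+8+3+8)/4 = 23/4.
E[W | box 3] = (11+10+8+10+7)/5 = 46/5.
E[W] = (1/3)·(20/3) + (1/3)·(23/4) + (1/3)·(46/5) = 1297/180.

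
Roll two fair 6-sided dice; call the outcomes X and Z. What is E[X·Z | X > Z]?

P(X > Z) = 5/12.
Summing XZ·P(x,y) over outcomes with X > Z gives 175/36.
E[X·Z | X > Z] = (175/36) / (5/12) = 35/3.

35/3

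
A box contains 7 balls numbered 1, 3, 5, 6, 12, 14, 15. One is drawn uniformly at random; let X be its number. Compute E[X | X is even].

32/3

P(X is even) = 3/7.
Σ over the event: 6·1/7 + 12·1/7 + 14·1/7 = 32/7.
E[X | X is even] = (32/7) / (3/7) = 32/3.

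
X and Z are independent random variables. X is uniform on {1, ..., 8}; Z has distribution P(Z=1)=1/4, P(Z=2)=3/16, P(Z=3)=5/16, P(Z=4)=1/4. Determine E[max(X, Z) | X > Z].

P(X > Z) = 87/128.
Summing max(X,Z)·P(x,y) over outcomes with X > Z gives 493/128.
E[max(X, Z) | X > Z] = (493/128) / (87/128) = 17/3.

17/3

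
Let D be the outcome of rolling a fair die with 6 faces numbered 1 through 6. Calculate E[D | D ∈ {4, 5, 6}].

P(D ∈ {4, 5, 6}) = 1/2.
Σ over the event: 4·1/6 + 5·1/6 + 6·1/6 = 5/2.
E[D | D ∈ {4, 5, 6}] = (5/2) / (1/2) = 5.

5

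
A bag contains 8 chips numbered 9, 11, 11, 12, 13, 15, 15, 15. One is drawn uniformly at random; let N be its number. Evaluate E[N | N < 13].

43/4

P(N < 13) = 1/2.
Σ over the event: 9·1/8 + 11·1/4 + 12·1/8 = 43/8.
E[N | N < 13] = (43/8) / (1/2) = 43/4.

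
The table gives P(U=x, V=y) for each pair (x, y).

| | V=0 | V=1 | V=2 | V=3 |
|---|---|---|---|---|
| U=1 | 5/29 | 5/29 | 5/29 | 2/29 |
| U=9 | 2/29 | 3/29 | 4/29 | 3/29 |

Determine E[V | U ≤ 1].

21/17

P(U ≤ 1) = 17/29.
Σ V·P over the event = 0·(5/29) + 1·(5/29) + 2·(5/29) + 3·(2/29) = 21/29.
E[V | U ≤ 1] = (21/29) / (17/29) = 21/17.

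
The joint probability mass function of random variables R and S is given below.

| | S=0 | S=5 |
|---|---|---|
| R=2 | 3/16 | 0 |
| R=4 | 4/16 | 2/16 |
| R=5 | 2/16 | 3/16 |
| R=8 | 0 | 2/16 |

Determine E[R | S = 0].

32/9

P(S = 0) = 9/16.
Σ R·P over the event = 2·(3/16) + 4·(4/16) + 5·(2/16) = 2.
E[R | S = 0] = (2) / (9/16) = 32/9.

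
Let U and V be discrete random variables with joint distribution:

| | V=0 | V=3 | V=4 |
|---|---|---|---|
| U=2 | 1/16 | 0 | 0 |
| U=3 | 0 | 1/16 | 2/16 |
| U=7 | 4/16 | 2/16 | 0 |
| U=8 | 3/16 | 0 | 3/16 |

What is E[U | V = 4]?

P(V = 4) = 5/16.
Σ U·P over the event = 3·(2/16) + 8·(3/16) = 15/8.
E[U | V = 4] = (15/8) / (5/16) = 6.

6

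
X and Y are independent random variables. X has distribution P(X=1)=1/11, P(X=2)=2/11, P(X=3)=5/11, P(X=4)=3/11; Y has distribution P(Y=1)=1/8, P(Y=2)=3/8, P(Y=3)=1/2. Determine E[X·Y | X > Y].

P(X > Y) = 23/44.
Summing XY·P(x,y) over outcomes with X > Y gives 337/88.
E[X·Y | X > Y] = (337/88) / (23/44) = 337/46.

337/46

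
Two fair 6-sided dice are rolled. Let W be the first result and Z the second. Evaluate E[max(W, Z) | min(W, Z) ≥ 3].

P(min(W, Z) ≥ 3) = 4/9.
Summing max(W,Z)·P(x,y) over outcomes with min(W, Z) ≥ 3 gives 41/18.
E[max(W, Z) | min(W, Z) ≥ 3] = (41/18) / (4/9) = 41/8.

41/8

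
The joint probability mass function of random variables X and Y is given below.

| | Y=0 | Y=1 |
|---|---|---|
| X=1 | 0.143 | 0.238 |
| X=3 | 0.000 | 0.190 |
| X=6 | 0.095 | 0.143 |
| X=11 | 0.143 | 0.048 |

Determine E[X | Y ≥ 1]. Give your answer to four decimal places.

3.5444

P(Y ≥ 1) = 0.619.
Σ X·P over the event = 1·(0.238) + 3·(0.190) + 6·(0.143) + 11·(0.048) = 2.194.
E[X | Y ≥ 1] = (2.194) / (0.619) = 3.5444.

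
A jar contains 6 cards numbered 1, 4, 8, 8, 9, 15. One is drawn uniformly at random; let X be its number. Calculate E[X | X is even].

20/3

P(X is even) = 1/2.
Σ over the event: 4·1/6 + 8·1/3 = 10/3.
E[X | X is even] = (10/3) / (1/2) = 20/3.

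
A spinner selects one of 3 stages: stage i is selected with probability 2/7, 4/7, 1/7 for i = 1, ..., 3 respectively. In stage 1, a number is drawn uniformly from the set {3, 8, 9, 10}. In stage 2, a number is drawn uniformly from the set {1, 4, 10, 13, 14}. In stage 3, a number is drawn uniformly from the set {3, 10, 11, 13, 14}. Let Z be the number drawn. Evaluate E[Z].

E[Z | stage 1] = (3+8+9+10)/4 = 15/2.
E[Z | stage 2] = (1+4+10+13+14)/5 = 42/5.
E[Z | stage 3] = (3+10+11+13+14)/5 = 51/5.
E[Z] = (2/7)·(15/2) + (4/7)·(42/5) + (1/7)·(51/5) = 42/5.

42/5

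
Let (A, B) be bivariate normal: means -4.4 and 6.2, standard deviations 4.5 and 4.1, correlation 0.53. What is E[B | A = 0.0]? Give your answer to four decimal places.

8.3247

For a bivariate normal, E[B | A=x] = μ_B + ρ·(σ_B/σ_A)·(x − μ_A).
E[B | A=0.0] = 6.2 + (0.53)·(4.1/4.5)·(0.0 − (-4.4)) = 6.2 + (0.48289)·(4.4) = 8.3247.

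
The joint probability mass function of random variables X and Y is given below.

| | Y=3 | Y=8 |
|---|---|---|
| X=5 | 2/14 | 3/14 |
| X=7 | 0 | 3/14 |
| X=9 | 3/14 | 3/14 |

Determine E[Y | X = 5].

6

P(X = 5) = 5/14.
Σ Y·P over the event = 3·(2/14) + 8·(3/14) = 15/7.
E[Y | X = 5] = (15/7) / (5/14) = 6.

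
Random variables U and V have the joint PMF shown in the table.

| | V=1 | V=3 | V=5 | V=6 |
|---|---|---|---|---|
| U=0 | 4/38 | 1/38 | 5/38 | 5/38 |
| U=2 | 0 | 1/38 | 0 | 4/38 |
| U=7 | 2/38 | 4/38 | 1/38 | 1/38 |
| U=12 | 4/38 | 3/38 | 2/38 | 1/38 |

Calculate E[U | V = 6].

27/11

P(V = 6) = 11/38.
Summing U·P(U=x,V=y) over the conditioning event gives 27/38.
E[U | V = 6] = (27/38) / (11/38) = 27/11.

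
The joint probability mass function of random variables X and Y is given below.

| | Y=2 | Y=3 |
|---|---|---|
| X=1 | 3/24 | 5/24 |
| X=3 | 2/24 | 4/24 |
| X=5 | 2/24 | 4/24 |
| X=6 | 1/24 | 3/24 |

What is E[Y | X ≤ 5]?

P(X ≤ 5) = 5/6.
Summing Y·P(X=x,Y=y) over the conditioning event gives 53/24.
E[Y | X ≤ 5] = (53/24) / (5/6) = 53/20.

53/20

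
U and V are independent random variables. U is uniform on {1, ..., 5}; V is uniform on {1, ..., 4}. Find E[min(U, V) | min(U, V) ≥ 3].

10/3

Outcomes with min(U, V) ≥ 3: (3,3), (3,4), (4,3), (4,4), (5,3), (5,4), each with probability 1/20.
E[min(U, V) | min(U, V) ≥ 3] = (3 + 3 + 3 + 4 + 3 + 4) / 6 = 10/3.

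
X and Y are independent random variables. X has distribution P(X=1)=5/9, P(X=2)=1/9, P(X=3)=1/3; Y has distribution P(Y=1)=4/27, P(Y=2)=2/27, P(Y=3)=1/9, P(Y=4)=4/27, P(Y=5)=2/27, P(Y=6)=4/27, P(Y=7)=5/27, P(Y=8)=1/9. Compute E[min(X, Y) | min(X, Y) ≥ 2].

247/92

P(min(X, Y) ≥ 2) = 92/243.
Summing min(X,Y)·P(x,y) over outcomes with min(X, Y) ≥ 2 gives 247/243.
E[min(X, Y) | min(X, Y) ≥ 2] = (247/243) / (92/243) = 247/92.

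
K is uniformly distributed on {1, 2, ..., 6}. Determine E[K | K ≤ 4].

5/2

Given K ≤ 4, K is equally likely to be any of {1, 2, 3, 4}.
E[K | K ≤ 4] = (1 + 2 + 3 + 4) / 4 = 5/2.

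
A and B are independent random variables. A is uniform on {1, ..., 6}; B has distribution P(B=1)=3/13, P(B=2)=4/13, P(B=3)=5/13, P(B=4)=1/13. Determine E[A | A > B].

109/24

P(A > B) = 8/13.
Summing A·P(x,y) over outcomes with A > B gives 109/39.
E[A | A > B] = (109/39) / (8/13) = 109/24.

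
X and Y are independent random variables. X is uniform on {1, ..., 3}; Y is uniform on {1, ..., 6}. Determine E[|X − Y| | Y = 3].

Outcomes with Y = 3: (1,3), (2,3), (3,3), each with probability 1/18.
E[|X − Y| | Y = 3] = (2 + 1 + 0) / 3 = 1.

1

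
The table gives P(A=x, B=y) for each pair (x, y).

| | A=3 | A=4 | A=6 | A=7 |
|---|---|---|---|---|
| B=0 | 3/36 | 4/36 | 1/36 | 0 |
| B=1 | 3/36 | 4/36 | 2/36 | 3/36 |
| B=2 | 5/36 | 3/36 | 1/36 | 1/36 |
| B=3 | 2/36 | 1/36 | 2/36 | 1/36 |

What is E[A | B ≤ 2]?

P(B ≤ 2) = 5/6.
Summing A·P(A=x,B=y) over the conditioning event gives 43/12.
E[A | B ≤ 2] = (43/12) / (5/6) = 43/10.

43/10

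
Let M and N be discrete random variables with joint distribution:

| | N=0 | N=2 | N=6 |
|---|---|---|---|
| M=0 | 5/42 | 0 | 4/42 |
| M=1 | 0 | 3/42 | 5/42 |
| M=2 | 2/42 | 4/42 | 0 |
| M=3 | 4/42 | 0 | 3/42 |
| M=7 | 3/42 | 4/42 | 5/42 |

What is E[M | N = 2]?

39/11

P(N = 2) = 11/42.
Σ M·P over the event = 1·(3/42) + 2·(4/42) + 7·(4/42) = 13/14.
E[M | N = 2] = (13/14) / (11/42) = 39/11.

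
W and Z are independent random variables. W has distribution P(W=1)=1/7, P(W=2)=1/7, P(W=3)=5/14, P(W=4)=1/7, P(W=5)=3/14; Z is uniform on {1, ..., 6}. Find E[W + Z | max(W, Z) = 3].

P(max(W, Z) = 3) = 19/84.
Summing (W+Z)·P(x,y) over outcomes with max(W, Z) = 3 gives 31/28.
E[W + Z | max(W, Z) = 3] = (31/28) / (19/84) = 93/19.

93/19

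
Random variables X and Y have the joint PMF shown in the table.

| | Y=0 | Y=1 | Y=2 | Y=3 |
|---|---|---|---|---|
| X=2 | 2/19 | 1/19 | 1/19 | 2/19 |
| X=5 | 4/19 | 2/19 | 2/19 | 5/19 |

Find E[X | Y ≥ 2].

41/10

P(Y ≥ 2) = 10/19.
Σ X·P over the event = 2·(1/19) + 2·(2/19) + 5·(2/19) + 5·(5/19) = 41/19.
E[X | Y ≥ 2] = (41/19) / (10/19) = 41/10.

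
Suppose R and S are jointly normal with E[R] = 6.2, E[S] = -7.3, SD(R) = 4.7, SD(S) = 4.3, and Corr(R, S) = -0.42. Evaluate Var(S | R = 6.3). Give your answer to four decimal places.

The conditional variance in a bivariate normal is σ_S²(1 − ρ²), independent of x.
Var(S | R=6.3) = (4.3)²·(1 − (-0.42)²) = 18.49·0.8236 = 15.2284.

15.2284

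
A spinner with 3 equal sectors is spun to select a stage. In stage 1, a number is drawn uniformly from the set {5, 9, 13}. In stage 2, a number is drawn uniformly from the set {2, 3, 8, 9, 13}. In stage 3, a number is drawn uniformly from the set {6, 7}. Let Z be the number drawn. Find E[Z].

15/2

E[Z | stage 1] = (5+9+13)/3 = 9.
E[Z | stage 2] = (2+3+8+9+13)/5 = 7.
E[Z | stage 3] = (6+7)/2 = 13/2.
By the law of total expectation,
E[Z] = (1/3)·(9) + (1/3)·(7) + (1/3)·(13/2) = 15/2.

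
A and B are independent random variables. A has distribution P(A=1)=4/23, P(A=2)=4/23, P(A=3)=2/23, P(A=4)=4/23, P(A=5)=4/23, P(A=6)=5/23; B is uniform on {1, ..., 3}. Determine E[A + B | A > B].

306/47

P(A > B) = 47/69.
Summing (A+B)·P(x,y) over outcomes with A > B gives 102/23.
E[A + B | A > B] = (102/23) / (47/69) = 306/47.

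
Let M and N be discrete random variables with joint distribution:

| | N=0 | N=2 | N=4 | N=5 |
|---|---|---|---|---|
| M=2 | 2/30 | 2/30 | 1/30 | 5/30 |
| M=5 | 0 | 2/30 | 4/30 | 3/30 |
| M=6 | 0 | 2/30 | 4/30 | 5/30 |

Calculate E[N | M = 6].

P(M = 6) = 11/30.
Σ N·P over the event = 2·(2/30) + 4·(4/30) + 5·(5/30) = 3/2.
E[N | M = 6] = (3/2) / (11/30) = 45/11.

45/11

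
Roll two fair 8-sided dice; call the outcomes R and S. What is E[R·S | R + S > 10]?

P(R + S > 10) = 21/64.
Summing RS·P(x,y) over outcomes with R + S > 10 gives 819/64.
E[R·S | R + S > 10] = (819/64) / (21/64) = 39.

39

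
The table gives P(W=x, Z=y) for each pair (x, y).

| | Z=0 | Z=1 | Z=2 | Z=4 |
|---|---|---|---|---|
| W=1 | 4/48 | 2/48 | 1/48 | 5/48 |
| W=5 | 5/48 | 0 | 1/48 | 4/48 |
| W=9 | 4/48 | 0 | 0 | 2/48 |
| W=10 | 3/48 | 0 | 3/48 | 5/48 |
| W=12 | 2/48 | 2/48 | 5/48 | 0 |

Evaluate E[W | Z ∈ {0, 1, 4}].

P(Z ∈ {0, 1, 4}) = 19/24.
Summing W·P(W=x,Z=y) over the conditioning event gives 119/24.
E[W | Z ∈ {0, 1, 4}] = (119/24) / (19/24) = 119/19.

119/19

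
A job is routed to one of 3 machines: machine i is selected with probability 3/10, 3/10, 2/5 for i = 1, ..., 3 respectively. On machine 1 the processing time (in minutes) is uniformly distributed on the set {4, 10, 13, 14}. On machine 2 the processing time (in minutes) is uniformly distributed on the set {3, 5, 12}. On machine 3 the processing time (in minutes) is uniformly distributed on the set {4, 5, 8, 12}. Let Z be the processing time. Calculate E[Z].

319/40

E[Z | machine 1] = (4+10+13+14)/4 = 41/4.
E[Z | machine 2] = (3+5+12)/3 = 20/3.
E[Z | machine 3] = (4+5+8+12)/4 = 29/4.
E[Z] = (3/10)·(41/4) + (3/10)·(20/3) + (2/5)·(29/4) = 319/40.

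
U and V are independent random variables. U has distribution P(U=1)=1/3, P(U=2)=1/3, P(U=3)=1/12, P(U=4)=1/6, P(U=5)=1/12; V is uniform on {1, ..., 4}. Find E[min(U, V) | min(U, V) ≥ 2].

59/24

P(min(U, V) ≥ 2) = 1/2.
Summing min(U,V)·P(x,y) over outcomes with min(U, V) ≥ 2 gives 59/48.
E[min(U, V) | min(U, V) ≥ 2] = (59/48) / (1/2) = 59/24.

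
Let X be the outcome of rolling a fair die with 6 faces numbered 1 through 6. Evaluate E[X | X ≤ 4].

Given X ≤ 4, X is equally likely to be any of {1, 2, 3, 4}.
E[X | X ≤ 4] = (1 + 2 + 3 + 4) / 4 = 5/2.

5/2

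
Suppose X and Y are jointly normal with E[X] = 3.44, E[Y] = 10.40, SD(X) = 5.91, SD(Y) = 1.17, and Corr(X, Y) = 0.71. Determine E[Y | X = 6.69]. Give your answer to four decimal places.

E[Y | X=x] = μ_Y + ρ(σ_Y/σ_X)(x − μ_X) for jointly normal variables.
E[Y | X=6.69] = 10.40 + (0.71)·(1.17/5.91)·(6.69 − (3.44)) = 10.40 + (0.14056)·(3.25) = 10.8568.

10.8568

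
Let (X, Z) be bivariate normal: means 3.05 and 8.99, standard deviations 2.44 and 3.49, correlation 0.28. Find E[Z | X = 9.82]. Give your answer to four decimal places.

11.7013

E[Z | X=x] = μ_Z + ρ(σ_Z/σ_X)(x − μ_X) for jointly normal variables.
E[Z | X=9.82] = 8.99 + (0.28)·(3.49/2.44)·(9.82 − (3.05)) = 8.99 + (0.40049)·(6.77) = 11.7013.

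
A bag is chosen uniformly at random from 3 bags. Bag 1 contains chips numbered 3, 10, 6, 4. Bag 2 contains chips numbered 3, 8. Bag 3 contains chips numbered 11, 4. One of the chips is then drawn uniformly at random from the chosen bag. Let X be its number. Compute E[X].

25/4

E[X | bag 1] = (3+10+6+4)/4 = 23/4.
E[X | bag 2] = (3+8)/2 = 11/2.
E[X | bag 3] = (11+4)/2 = 15/2.
E[X] = (1/3)·(23/4) + (1/3)·(11/2) + (1/3)·(15/2) = 25/4.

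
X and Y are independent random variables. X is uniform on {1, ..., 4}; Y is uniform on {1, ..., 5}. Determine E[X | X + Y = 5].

5/2

Outcomes with X + Y = 5: (1,4), (2,3), (3,2), (4,1), each with probability 1/20.
E[X | X + Y = 5] = (1 + 2 + 3 + 4) / 4 = 5/2.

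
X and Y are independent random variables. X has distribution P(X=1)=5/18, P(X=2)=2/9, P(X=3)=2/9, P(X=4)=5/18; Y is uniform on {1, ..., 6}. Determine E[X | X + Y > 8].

26/7

P(X + Y > 8) = 7/54.
Summing X·P(x,y) over outcomes with X + Y > 8 gives 13/27.
E[X | X + Y > 8] = (13/27) / (7/54) = 26/7.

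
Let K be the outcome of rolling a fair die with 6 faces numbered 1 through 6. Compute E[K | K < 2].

1

Given K < 2, K is equally likely to be any of {1}.
E[K | K < 2] = (1) / 1 = 1.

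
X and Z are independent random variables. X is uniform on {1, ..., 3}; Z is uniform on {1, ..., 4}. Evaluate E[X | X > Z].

Outcomes with X > Z: (2,1), (3,1), (3,2), each with probability 1/12.
E[X | X > Z] = (2 + 3 + 3) / 3 = 8/3.

8/3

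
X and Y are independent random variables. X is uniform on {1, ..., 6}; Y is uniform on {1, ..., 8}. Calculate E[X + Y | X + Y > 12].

Outcomes with X + Y > 12: (5,8), (6,7), (6,8), each with probability 1/48.
E[X + Y | X + Y > 12] = (13 + 13 + 14) / 3 = 40/3.

40/3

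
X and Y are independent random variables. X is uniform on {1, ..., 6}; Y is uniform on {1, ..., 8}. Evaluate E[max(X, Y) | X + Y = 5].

P(X + Y = 5) = 1/12.
Summing max(X,Y)·P(x,y) over outcomes with X + Y = 5 gives 7/24.
E[max(X, Y) | X + Y = 5] = (7/24) / (1/12) = 7/2.

7/2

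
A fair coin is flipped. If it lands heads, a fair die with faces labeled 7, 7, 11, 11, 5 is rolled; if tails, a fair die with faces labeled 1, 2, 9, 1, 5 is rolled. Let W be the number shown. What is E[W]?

E[W | heads] = (7+7+11+11+5)/5 = 41/5.
E[W | tails] = (1+2+9+1+5)/5 = 18/5.
By the law of total expectation,
E[W] = (1/2)·(41/5) + (1/2)·(18/5) = 59/10.

59/10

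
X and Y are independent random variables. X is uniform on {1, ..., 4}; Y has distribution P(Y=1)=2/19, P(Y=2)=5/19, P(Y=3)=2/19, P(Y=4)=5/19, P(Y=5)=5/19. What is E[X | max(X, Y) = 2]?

19/12

P(max(X, Y) = 2) = 3/19.
Summing X·P(x,y) over outcomes with max(X, Y) = 2 gives 1/4.
E[X | max(X, Y) = 2] = (1/4) / (3/19) = 19/12.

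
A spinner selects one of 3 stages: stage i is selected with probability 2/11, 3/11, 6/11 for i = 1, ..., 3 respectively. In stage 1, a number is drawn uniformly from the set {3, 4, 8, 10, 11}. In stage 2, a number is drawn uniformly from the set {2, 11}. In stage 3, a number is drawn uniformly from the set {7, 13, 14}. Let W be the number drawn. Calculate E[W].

1019/110

E[W | stage 1] = (3+4+8+10+11)/5 = 36/5.
E[W | stage 2] = (2+11)/2 = 13/2.
E[W | stage 3] = (7+13+14)/3 = 34/3.
By the law of total expectation,
E[W] = (2/11)·(36/5) + (3/11)·(13/2) + (6/11)·(34/3) = 1019/110.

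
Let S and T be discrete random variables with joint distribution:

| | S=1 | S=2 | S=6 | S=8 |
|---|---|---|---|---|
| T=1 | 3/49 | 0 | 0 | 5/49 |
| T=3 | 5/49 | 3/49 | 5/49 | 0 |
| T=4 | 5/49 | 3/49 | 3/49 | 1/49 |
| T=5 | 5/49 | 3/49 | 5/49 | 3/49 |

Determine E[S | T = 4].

37/12

P(T = 4) = 12/49.
Σ S·P over the event = 1·(5/49) + 2·(3/49) + 6·(3/49) + 8·(1/49) = 37/49.
E[S | T = 4] = (37/49) / (12/49) = 37/12.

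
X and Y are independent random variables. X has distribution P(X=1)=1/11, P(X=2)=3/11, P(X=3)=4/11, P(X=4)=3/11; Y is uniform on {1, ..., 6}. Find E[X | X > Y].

33/10

P(X > Y) = 10/33.
Summing X·P(x,y) over outcomes with X > Y gives 1.
E[X | X > Y] = (1) / (10/33) = 33/10.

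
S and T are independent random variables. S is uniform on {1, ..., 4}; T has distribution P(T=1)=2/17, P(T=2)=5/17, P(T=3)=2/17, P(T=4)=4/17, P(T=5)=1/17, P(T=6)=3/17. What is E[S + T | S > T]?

P(S > T) = 9/34.
Summing (S+T)·P(x,y) over outcomes with S > T gives 93/68.
E[S + T | S > T] = (93/68) / (9/34) = 31/6.

31/6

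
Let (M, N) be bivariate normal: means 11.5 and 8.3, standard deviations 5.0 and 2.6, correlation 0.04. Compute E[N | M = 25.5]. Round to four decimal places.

8.5912

E[N | M=x] = μ_N + ρ(σ_N/σ_M)(x − μ_M) for jointly normal variables.
E[N | M=25.5] = 8.3 + (0.04)·(2.6/5.0)·(25.5 − (11.5)) = 8.3 + (0.0208)·(14) = 8.5912.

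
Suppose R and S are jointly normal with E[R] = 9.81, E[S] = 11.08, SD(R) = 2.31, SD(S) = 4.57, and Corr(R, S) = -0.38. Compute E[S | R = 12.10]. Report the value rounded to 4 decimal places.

9.3584

For a bivariate normal, E[S | R=x] = μ_S + ρ·(σ_S/σ_R)·(x − μ_R).
E[S | R=12.10] = 11.08 + (-0.38)·(4.57/2.31)·(12.10 − (9.81)) = 11.08 + (-0.75177)·(2.29) = 9.3584.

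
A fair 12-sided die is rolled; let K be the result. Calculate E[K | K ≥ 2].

Given K ≥ 2, K is equally likely to be any of {2, 3, 4, 5, 6, 7, 8, 9, 10, 11, 12}.
E[K | K ≥ 2] = (2 + 3 + 4 + 5 + 6 + 7 + 8 + 9 + 10 + 11 + 12) / 11 = 7.

7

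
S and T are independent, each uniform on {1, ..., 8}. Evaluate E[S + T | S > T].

9

P(S > T) = 7/16.
Summing (S+T)·P(x,y) over outcomes with S > T gives 63/16.
E[S + T | S > T] = (63/16) / (7/16) = 9.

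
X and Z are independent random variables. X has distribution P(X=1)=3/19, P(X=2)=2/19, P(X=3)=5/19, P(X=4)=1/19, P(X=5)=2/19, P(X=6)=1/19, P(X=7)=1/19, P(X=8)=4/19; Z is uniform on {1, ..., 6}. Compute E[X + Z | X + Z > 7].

P(X + Z > 7) = 29/57.
Summing (X+Z)·P(x,y) over outcomes with X + Z > 7 gives 593/114.
E[X + Z | X + Z > 7] = (593/114) / (29/57) = 593/58.

593/58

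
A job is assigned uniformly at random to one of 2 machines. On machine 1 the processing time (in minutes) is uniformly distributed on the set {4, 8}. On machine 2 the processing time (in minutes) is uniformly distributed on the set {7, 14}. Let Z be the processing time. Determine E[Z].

E[Z | machine 1] = (4+8)/2 = 6.
E[Z | machine 2] = (7+14)/2 = 21/2.
By the law of total expectation,
E[Z] = (1/2)·(6) + (1/2)·(21/2) = 33/4.

33/4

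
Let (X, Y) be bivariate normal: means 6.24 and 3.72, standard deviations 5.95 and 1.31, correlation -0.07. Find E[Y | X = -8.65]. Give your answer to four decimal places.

3.9495

E[Y | X=x] = μ_Y + ρ(σ_Y/σ_X)(x − μ_X) for jointly normal variables.
E[Y | X=-8.65] = 3.72 + (-0.07)·(1.31/5.95)·(-8.65 − (6.24)) = 3.72 + (-0.015412)·(-14.89) = 3.9495.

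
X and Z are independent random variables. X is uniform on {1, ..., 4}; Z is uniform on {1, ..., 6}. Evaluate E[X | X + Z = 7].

5/2

P(X + Z = 7) = 1/6.
Summing X·P(x,y) over outcomes with X + Z = 7 gives 5/12.
E[X | X + Z = 7] = (5/12) / (1/6) = 5/2.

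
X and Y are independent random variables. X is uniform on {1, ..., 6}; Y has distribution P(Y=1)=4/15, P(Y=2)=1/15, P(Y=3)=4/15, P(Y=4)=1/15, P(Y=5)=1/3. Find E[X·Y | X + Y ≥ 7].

P(X + Y ≥ 7) = 47/90.
Summing XY·P(x,y) over outcomes with X + Y ≥ 7 gives 133/15.
E[X·Y | X + Y ≥ 7] = (133/15) / (47/90) = 798/47.

798/47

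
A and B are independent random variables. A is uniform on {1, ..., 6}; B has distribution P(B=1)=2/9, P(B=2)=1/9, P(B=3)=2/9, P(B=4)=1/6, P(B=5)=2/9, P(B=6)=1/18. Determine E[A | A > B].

233/50

P(A > B) = 25/54.
Summing A·P(x,y) over outcomes with A > B gives 233/108.
E[A | A > B] = (233/108) / (25/54) = 233/50.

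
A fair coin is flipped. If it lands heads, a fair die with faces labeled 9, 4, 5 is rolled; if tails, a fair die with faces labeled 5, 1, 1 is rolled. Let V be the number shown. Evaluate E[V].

25/6

E[V | heads] = (9+4+5)/3 = 6.
E[V | tails] = (5+1+1)/3 = 7/3.
By the law of total expectation,
E[V] = (1/2)·(6) + (1/2)·(7/3) = 25/6.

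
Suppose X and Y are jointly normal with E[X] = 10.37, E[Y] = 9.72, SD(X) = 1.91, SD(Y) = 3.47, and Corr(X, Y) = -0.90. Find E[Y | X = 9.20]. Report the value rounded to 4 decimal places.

For a bivariate normal, E[Y | X=x] = μ_Y + ρ·(σ_Y/σ_X)·(x − μ_X).
E[Y | X=9.20] = 9.72 + (-0.90)·(3.47/1.91)·(9.20 − (10.37)) = 9.72 + (-1.63508)·(-1.17) = 11.6330.

11.6330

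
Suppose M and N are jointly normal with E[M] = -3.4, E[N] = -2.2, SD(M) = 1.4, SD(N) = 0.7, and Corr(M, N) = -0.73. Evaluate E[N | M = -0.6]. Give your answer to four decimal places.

The regression of N on M has slope ρ·σ_N/σ_M and passes through (μ_M, μ_N).
E[N | M=-0.6] = -2.2 + (-0.73)·(0.7/1.4)·(-0.6 − (-3.4)) = -2.2 + (-0.365)·(2.8) = -3.2220.

-3.2220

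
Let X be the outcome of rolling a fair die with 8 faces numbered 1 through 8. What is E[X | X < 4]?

Given X < 4, X is equally likely to be any of {1, 2, 3}.
E[X | X < 4] = (1 + 2 + 3) / 3 = 2.

2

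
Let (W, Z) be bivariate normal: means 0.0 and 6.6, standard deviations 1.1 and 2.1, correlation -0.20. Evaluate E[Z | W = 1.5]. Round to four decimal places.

6.0273

For a bivariate normal, E[Z | W=x] = μ_Z + ρ·(σ_Z/σ_W)·(x − μ_W).
E[Z | W=1.5] = 6.6 + (-0.20)·(2.1/1.1)·(1.5 − (0.0)) = 6.6 + (-0.38182)·(1.5) = 6.0273.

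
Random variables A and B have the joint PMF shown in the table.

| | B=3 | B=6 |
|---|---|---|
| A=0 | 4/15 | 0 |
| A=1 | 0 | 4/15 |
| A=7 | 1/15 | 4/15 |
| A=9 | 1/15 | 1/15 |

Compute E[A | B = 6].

P(B = 6) = 3/5.
Summing A·P(A=x,B=y) over the conditioning event gives 41/15.
E[A | B = 6] = (41/15) / (3/5) = 41/9.

41/9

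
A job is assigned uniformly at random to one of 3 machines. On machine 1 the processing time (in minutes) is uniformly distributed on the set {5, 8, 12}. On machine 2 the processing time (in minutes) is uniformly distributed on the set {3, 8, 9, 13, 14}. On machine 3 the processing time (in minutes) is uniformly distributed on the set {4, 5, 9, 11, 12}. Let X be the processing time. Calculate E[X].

E[X | machine 1] = (5+8+12)/3 = 25/3.
E[X | machine 2] = (3+8+9+13+14)/5 = 47/5.
E[X | machine 3] = (4+5+9+11+12)/5 = 41/5.
E[X] = (1/3)·(25/3) + (1/3)·(47/5) + (1/3)·(41/5) = 389/45.

389/45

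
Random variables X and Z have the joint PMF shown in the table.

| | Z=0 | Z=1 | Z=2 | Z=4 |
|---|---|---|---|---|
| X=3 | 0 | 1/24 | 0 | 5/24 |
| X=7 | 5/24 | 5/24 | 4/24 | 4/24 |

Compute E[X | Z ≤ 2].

P(Z ≤ 2) = 5/8.
Σ X·P over the event = 3·(1/24) + 7·(5/24) + 7·(5/24) + 7·(4/24) = 101/24.
E[X | Z ≤ 2] = (101/24) / (5/8) = 101/15.

101/15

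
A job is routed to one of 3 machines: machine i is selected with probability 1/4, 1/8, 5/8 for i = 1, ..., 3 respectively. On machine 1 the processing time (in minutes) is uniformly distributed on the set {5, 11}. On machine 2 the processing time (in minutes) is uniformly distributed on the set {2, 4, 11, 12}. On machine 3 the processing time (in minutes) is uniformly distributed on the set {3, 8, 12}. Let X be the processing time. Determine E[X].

E[X | machine 1] = (5+11)/2 = 8.
E[X | machine 2] = (2+4+11+12)/4 = 29/4.
E[X | machine 3] = (3+8+12)/3 = 23/3.
E[X] = (1/4)·(8) + (1/8)·(29/4) + (5/8)·(23/3) = 739/96.

739/96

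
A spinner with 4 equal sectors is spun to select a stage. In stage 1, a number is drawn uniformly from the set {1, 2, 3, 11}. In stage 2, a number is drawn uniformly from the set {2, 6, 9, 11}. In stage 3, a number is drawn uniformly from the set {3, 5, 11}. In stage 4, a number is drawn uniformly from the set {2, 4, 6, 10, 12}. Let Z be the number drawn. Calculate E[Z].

1463/240

E[Z | stage 1] = (1+2+3+11)/4 = 17/4.
E[Z | stage 2] = (2+6+9+11)/4 = 7.
E[Z | stage 3] = (3+5+11)/3 = 19/3.
E[Z | stage 4] = (2+4+6+10+12)/5 = 34/5.
E[Z] = (1/4)·(17/4) + (1/4)·(7) + (1/4)·(19/3) + (1/4)·(34/5) = 1463/240.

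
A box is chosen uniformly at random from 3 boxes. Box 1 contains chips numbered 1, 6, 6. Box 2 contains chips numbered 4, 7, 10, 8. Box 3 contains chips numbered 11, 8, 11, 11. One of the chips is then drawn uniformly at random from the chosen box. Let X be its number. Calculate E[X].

131/18

E[X | box 1] = (1+6+6)/3 = 13/3.
E[X | box 2] = (4+7+10+8)/4 = 29/4.
E[X | box 3] = (11+8+11+11)/4 = 41/4.
E[X] = (1/3)·(13/3) + (1/3)·(29/4) + (1/3)·(41/4) = 131/18.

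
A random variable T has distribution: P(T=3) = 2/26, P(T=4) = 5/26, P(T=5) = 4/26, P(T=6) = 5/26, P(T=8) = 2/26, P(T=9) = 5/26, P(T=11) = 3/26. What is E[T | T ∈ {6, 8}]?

P(T ∈ {6, 8}) = 7/26.
Σ over the event: 6·5/26 + 8·1/13 = 23/13.
E[T | T ∈ {6, 8}] = (23/13) / (7/26) = 46/7.

46/7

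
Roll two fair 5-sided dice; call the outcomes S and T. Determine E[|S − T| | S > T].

2

Outcomes with S > T: (2,1), (3,1), (3,2), (4,1), (4,2), (4,3), (5,1), (5,2), (5,3), (5,4), each with probability 1/25.
E[|S − T| | S > T] = (1 + 2 + 1 + 3 + 2 + 1 + 4 + 3 + 2 + 1) / 10 = 2.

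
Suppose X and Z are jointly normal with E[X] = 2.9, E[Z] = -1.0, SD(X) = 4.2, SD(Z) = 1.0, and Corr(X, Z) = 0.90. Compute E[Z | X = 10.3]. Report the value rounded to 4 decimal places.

E[Z | X=x] = μ_Z + ρ(σ_Z/σ_X)(x − μ_X) for jointly normal variables.
E[Z | X=10.3] = -1.0 + (0.90)·(1.0/4.2)·(10.3 − (2.9)) = -1.0 + (0.21429)·(7.4) = 0.5857.

0.5857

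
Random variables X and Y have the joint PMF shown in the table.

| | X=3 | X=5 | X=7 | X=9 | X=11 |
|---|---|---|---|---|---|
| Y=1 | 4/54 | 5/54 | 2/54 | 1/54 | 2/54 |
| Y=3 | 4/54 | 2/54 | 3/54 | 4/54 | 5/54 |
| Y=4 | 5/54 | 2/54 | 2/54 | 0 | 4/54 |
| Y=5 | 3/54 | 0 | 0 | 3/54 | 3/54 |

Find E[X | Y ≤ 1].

P(Y ≤ 1) = 7/27.
Σ X·P over the event = 3·(4/54) + 5·(5/54) + 7·(2/54) + 9·(1/54) + 11·(2/54) = 41/27.
E[X | Y ≤ 1] = (41/27) / (7/27) = 41/7.

41/7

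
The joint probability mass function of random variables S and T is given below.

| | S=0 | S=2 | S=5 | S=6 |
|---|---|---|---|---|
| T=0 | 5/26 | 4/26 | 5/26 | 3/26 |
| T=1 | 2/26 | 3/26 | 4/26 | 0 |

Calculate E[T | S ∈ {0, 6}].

P(S ∈ {0, 6}) = 5/13.
Σ T·P over the event = 0·(5/26) + 1·(2/26) + 0·(3/26) = 1/13.
E[T | S ∈ {0, 6}] = (1/13) / (5/13) = 1/5.

1/5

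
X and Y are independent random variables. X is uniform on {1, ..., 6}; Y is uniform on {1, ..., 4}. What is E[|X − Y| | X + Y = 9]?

2

P(X + Y = 9) = 1/12.
Summing |X−Y|·P(x,y) over outcomes with X + Y = 9 gives 1/6.
E[|X − Y| | X + Y = 9] = (1/6) / (1/12) = 2.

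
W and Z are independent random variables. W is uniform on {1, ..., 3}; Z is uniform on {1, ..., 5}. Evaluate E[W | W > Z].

P(W > Z) = 1/5.
Summing W·P(x,y) over outcomes with W > Z gives 8/15.
E[W | W > Z] = (8/15) / (1/5) = 8/3.

8/3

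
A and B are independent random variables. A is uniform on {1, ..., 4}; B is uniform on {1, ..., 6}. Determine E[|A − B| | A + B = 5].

P(A + B = 5) = 1/6.
Summing |A−B|·P(x,y) over outcomes with A + B = 5 gives 1/3.
E[|A − B| | A + B = 5] = (1/3) / (1/6) = 2.

2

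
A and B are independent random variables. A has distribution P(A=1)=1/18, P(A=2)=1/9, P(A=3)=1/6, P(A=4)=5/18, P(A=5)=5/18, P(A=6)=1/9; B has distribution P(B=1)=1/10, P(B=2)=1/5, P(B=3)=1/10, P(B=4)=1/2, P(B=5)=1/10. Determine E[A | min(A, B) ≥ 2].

P(min(A, B) ≥ 2) = 17/20.
Summing A·P(x,y) over outcomes with min(A, B) ≥ 2 gives 7/2.
E[A | min(A, B) ≥ 2] = (7/2) / (17/20) = 70/17.

70/17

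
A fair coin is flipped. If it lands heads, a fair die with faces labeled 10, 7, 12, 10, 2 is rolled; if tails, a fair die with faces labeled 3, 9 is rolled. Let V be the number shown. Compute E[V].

E[V | heads] = (10+7+12+10+2)/5 = 41/5.
E[V | tails] = (3+9)/2 = 6.
E[V] = (1/2)·(41/5) + (1/2)·(6) = 71/10.

71/10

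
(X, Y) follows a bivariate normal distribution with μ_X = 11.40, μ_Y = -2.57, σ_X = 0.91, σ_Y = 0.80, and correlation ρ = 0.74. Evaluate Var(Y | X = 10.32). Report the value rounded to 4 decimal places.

For a bivariate normal, Var(Y | X=x) = σ_Y²(1 − ρ²).
Var(Y | X=10.32) = (0.80)²·(1 − (0.74)²) = 0.64·0.4524 = 0.2895.

0.2895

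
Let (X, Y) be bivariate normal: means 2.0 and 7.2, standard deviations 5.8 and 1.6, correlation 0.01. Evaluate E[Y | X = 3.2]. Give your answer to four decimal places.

For a bivariate normal, E[Y | X=x] = μ_Y + ρ·(σ_Y/σ_X)·(x − μ_X).
E[Y | X=3.2] = 7.2 + (0.01)·(1.6/5.8)·(3.2 − (2.0)) = 7.2 + (0.0027586)·(1.2) = 7.2033.

7.2033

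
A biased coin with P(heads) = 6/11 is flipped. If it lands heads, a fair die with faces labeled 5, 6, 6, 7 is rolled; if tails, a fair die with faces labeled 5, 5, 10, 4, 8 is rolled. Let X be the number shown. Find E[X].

E[X | heads] = (5+6+6+7)/4 = 6.
E[X | tails] = (5+5+10+4+8)/5 = 32/5.
E[X] = (6/11)·(6) + (5/11)·(32/5) = 68/11.

68/11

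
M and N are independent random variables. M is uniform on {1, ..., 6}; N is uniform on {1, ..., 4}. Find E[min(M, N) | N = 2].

11/6

Outcomes with N = 2: (1,2), (2,2), (3,2), (4,2), (5,2), (6,2), each with probability 1/24.
E[min(M, N) | N = 2] = (1 + 2 + 2 + 2 + 2 + 2) / 6 = 11/6.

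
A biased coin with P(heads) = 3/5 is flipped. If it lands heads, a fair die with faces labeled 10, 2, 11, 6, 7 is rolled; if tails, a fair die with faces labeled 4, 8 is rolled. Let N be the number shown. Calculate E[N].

168/25

E[N | heads] = (10+2+11+6+7)/5 = 36/5.
E[N | tails] = (4+8)/2 = 6.
By the law of total expectation,
E[N] = (3/5)·(36/5) + (2/5)·(6) = 168/25.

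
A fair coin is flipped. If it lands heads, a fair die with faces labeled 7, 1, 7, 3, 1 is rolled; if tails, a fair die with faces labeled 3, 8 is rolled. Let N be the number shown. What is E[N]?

E[N | heads] = (7+1+7+3+1)/5 = 19/5.
E[N | tails] = (3+8)/2 = 11/2.
By the law of total expectation,
E[N] = (1/2)·(19/5) + (1/2)·(11/2) = 93/20.

93/20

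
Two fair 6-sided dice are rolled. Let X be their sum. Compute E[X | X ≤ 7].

P(X ≤ 7) = 7/12.
Σ over the event: 2·1/36 + 3·1/18 + 4·1/12 + 5·1/9 + 6·5/36 + 7·1/6 = 28/9.
E[X | X ≤ 7] = (28/9) / (7/12) = 16/3.

16/3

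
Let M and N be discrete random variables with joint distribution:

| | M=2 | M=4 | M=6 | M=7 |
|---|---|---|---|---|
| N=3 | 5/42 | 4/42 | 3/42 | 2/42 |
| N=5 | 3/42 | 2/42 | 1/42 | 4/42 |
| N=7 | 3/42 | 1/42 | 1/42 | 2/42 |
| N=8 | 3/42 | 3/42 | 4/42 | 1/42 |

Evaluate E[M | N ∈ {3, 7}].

88/21

P(N ∈ {3, 7}) = 1/2.
Σ M·P over the event = 2·(5/42) + 2·(3/42) + 4·(4/42) + 4·(1/42) + 6·(3/42) + 6·(1/42) + 7·(2/42) + 7·(2/42) = 44/21.
E[M | N ∈ {3, 7}] = (44/21) / (1/2) = 88/21.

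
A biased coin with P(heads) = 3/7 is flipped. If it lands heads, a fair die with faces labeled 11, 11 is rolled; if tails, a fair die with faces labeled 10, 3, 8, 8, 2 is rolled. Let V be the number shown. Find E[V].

E[V | heads] = (11+11)/2 = 11.
E[V | tails] = (10+3+8+8+2)/5 = 31/5.
By the law of total expectation,
E[V] = (3/7)·(11) + (4/7)·(31/5) = 289/35.

289/35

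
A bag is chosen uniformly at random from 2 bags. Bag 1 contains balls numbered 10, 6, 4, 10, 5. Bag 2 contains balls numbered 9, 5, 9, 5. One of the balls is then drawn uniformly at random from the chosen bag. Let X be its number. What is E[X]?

E[X | bag 1] = (10+6+4+10+5)/5 = 7.
E[X | bag 2] = (9+5+9+5)/4 = 7.
E[X] = (1/2)·(7) + (1/2)·(7) = 7.

7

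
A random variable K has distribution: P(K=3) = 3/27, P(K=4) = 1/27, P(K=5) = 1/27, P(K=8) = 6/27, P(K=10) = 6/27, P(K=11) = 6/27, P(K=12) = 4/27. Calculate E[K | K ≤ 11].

192/23

P(K ≤ 11) = 23/27.
Σ over the event: 3·1/9 + 4·1/27 + 5·1/27 + 8·2/9 + 10·2/9 + 11·2/9 = 64/9.
E[K | K ≤ 11] = (64/9) / (23/27) = 192/23.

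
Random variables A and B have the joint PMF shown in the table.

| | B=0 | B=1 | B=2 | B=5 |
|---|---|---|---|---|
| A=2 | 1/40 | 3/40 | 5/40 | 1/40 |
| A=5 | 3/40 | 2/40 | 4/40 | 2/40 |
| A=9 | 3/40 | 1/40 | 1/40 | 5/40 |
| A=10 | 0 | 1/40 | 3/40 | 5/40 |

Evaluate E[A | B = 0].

P(B = 0) = 7/40.
Summing A·P(A=x,B=y) over the conditioning event gives 11/10.
E[A | B = 0] = (11/10) / (7/40) = 44/7.

44/7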